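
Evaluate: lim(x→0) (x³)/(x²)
This is a 0/0 indeterminate form.

Apply L'Hôpital's rule: differentiate numerator and denominator separately.
  f(x) = x^3   ⇒   f'(x) = 3·x^2
  g(x) = x^2   ⇒   g'(x) = 2·x
  lim(x→0) f'(x)/g'(x) = lim(x→0) (3·x^2)/(2·x)
  = 0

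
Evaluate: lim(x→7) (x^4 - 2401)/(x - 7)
This is a standard limit.

Factor or rationalize the expression:
  lim(x→7) (x^4 - 2401)/(x - 7) = 1372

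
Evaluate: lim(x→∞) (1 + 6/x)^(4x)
This is an exponential indeterminate form.

For exponential indeterminate forms, take the natural log:
  Let L = lim(x→∞) (1 + 6/x)^(4x)
  Then ln(L) = lim(x→∞) [exponent × ln(base)]
  Evaluate using L'Hôpital or standard limits, then exponentiate.
  L = e^(24)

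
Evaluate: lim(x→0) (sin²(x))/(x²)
This is a 0/0 indeterminate form.

Apply L'Hôpital's rule: differentiate numerator and denominator separately.
  f(x) = sin(x)^2   ⇒   f'(x) = 2·sin(x)·cos(x)
  g(x) = x^2   ⇒   g'(x) = 2·x
  lim(x→0) f'(x)/g'(x) = lim(x→0) (2·sin(x)·cos(x))/(2·x)
  = 1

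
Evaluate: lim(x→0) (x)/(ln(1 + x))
This is a 0/0 indeterminate form.

Apply L'Hôpital's rule: differentiate numerator and denominator separately.
  f(x) = x   ⇒   f'(x) = 1
  g(x) = ln(x + 1)   ⇒   g'(x) = 1/(x + 1)
  lim(x→0) f'(x)/g'(x) = lim(x→0) (1)/(1/(x + 1))
  = 1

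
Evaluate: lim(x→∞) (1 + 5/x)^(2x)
This is an exponential indeterminate form.

For exponential indeterminate forms, take the natural log:
  Let L = lim(x→∞) (1 + 5/x)^(2x)
  Then ln(L) = lim(x→∞) [exponent × ln(base)]
  Evaluate using L'Hôpital or standard limits, then exponentiate.
  L = e^(10)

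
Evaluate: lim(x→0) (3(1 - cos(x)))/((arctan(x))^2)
This is a 0/0 indeterminate form.

Apply L'Hôpital's rule: differentiate numerator and denominator separately.
  f(x) = 3 - 3·cos(x)   ⇒   f'(x) = 3·sin(x)
  g(x) = atan(x)^2   ⇒   g'(x) = 2·atan(x)/(x^2 + 1)
  lim(x→0) f'(x)/g'(x) = lim(x→0) (3·sin(x))/(2·atan(x)/(x^2 + 1))
  = 3/2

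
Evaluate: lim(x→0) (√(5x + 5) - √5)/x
This is a standard limit.

Factor or rationalize the expression:
  lim(x→0) (√(5x + 5) - √5)/x = sqrt(5)/2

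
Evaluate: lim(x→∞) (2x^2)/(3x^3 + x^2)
This is an ∞/∞ indeterminate form.

Apply L'Hôpital's rule: differentiate numerator and denominator separately.
  f(x) = 2·x^2   ⇒   f'(x) = 4·x
  g(x) = 3·x^3 + x^2   ⇒   g'(x) = 9·x^2 + 2·x
  lim(x→∞) f'(x)/g'(x) = lim(x→∞) (4·x)/(9·x^2 + 2·x)
  = 0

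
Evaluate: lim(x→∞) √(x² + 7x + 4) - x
This is an ∞-∞ indeterminate form.

Combine fractions or rationalize to convert ∞-∞ to 0/0 form:
  lim(x→∞) √(x² + 7x + 4) - x = 7/2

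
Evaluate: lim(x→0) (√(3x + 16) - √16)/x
This is a standard limit.

Factor or rationalize the expression:
  lim(x→0) (√(3x + 16) - √16)/x = 3/8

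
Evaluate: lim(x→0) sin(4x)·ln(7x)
This is a 0·∞ indeterminate form.

Rewrite 0·∞ as a quotient (0/0 or ∞/∞ form), then apply L'Hôpital's rule:
  lim(x→0) sin(4x)·ln(7x) = 0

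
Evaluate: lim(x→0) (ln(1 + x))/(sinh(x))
This is a 0/0 indeterminate form.

Apply L'Hôpital's rule: differentiate numerator and denominator separately.
  f(x) = ln(x + 1)   ⇒   f'(x) = 1/(x + 1)
  g(x) = sinh(x)   ⇒   g'(x) = cosh(x)
  lim(x→0) f'(x)/g'(x) = lim(x→0) (1/(x + 1))/(cosh(x))
  = 1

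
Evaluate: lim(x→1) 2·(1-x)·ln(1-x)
This is a 0·∞ indeterminate form.

Rewrite 0·∞ as a quotient (0/0 or ∞/∞ form), then apply L'Hôpital's rule:
  lim(x→1) 2·(1-x)·ln(1-x) = 0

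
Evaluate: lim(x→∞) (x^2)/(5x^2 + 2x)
This is an ∞/∞ indeterminate form.

Apply L'Hôpital's rule: differentiate numerator and denominator separately.
  f(x) = x^2   ⇒   f'(x) = 2·x
  g(x) = 5·x^2 + 2·x   ⇒   g'(x) = 10·x + 2
  lim(x→∞) f'(x)/g'(x) = lim(x→∞) (2·x)/(10·x + 2)
  = 1/5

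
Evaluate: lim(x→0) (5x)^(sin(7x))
This is an exponential indeterminate form.

For exponential indeterminate forms, take the natural log:
  Let L = lim(x→0) (5x)^(sin(7x))
  Then ln(L) = lim(x→0) [exponent × ln(base)]
  Evaluate using L'Hôpital or standard limits, then exponentiate.
  L = 1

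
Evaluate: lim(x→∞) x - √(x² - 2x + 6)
This is an ∞-∞ indeterminate form.

Combine fractions or rationalize to convert ∞-∞ to 0/0 form:
  lim(x→∞) x - √(x² - 2x + 6) = 1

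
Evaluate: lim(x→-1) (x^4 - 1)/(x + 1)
This is a standard limit.

Factor or rationalize the expression:
  lim(x→-1) (x^4 - 1)/(x + 1) = -4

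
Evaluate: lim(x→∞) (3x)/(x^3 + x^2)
This is an ∞/∞ indeterminate form.

Apply L'Hôpital's rule: differentiate numerator and denominator separately.
  f(x) = 3·x   ⇒   f'(x) = 3
  g(x) = x^3 + x^2   ⇒   g'(x) = 3·x^2 + 2·x
  lim(x→∞) f'(x)/g'(x) = lim(x→∞) (3)/(3·x^2 + 2·x)
  = 0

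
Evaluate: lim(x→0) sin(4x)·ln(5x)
This is a 0·∞ indeterminate form.

Rewrite 0·∞ as a quotient (0/0 or ∞/∞ form), then apply L'Hôpital's rule:
  lim(x→0) sin(4x)·ln(5x) = 0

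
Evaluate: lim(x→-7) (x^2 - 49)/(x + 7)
This is a standard limit.

Factor or rationalize the expression:
  lim(x→-7) (x^2 - 49)/(x + 7) = -14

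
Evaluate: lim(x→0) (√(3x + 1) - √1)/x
This is a standard limit.

Factor or rationalize the expression:
  lim(x→0) (√(3x + 1) - √1)/x = 3/2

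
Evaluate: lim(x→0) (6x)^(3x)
This is an exponential indeterminate form.

For exponential indeterminate forms, take the natural log:
  Let L = lim(x→0) (6x)^(3x)
  Then ln(L) = lim(x→0) [exponent × ln(base)]
  Evaluate using L'Hôpital or standard limits, then exponentiate.
  L = 1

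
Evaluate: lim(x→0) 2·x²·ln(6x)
This is a 0·∞ indeterminate form.

Rewrite 0·∞ as a quotient (0/0 or ∞/∞ form), then apply L'Hôpital's rule:
  lim(x→0) 2·x²·ln(6x) = 0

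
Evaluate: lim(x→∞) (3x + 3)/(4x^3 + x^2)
This is an ∞/∞ indeterminate form.

Apply L'Hôpital's rule: differentiate numerator and denominator separately.
  f(x) = 3·x + 3   ⇒   f'(x) = 3
  g(x) = 4·x^3 + x^2   ⇒   g'(x) = 12·x^2 + 2·x
  lim(x→∞) f'(x)/g'(x) = lim(x→∞) (3)/(12·x^2 + 2·x)
  = 0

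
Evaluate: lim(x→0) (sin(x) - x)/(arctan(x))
This is a 0/0 indeterminate form.

Apply L'Hôpital's rule: differentiate numerator and denominator separately.
  f(x) = -x + sin(x)   ⇒   f'(x) = cos(x) - 1
  g(x) = atan(x)   ⇒   g'(x) = 1/(x^2 + 1)
  lim(x→0) f'(x)/g'(x) = lim(x→0) (cos(x) - 1)/(1/(x^2 + 1))
  = 0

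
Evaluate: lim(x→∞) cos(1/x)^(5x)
This is an exponential indeterminate form.

For exponential indeterminate forms, take the natural log:
  Let L = lim(x→∞) cos(1/x)^(5x)
  Then ln(L) = lim(x→∞) [exponent × ln(base)]
  Evaluate using L'Hôpital or standard limits, then exponentiate.
  L = 1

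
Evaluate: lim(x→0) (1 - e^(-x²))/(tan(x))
This is a 0/0 indeterminate form.

Apply L'Hôpital's rule: differentiate numerator and denominator separately.
  f(x) = 1 - e^(-x^2)   ⇒   f'(x) = 2·x·e^(-x^2)
  g(x) = tan(x)   ⇒   g'(x) = tan(x)^2 + 1
  lim(x→0) f'(x)/g'(x) = lim(x→0) (2·x·e^(-x^2))/(tan(x)^2 + 1)
  = 0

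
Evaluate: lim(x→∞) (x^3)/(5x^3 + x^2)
This is an ∞/∞ indeterminate form.

Apply L'Hôpital's rule: differentiate numerator and denominator separately.
  f(x) = x^3   ⇒   f'(x) = 3·x^2
  g(x) = 5·x^3 + x^2   ⇒   g'(x) = 15·x^2 + 2·x
  lim(x→∞) f'(x)/g'(x) = lim(x→∞) (3·x^2)/(15·x^2 + 2·x)
  = 1/5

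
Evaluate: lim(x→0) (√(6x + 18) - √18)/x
This is a standard limit.

Factor or rationalize the expression:
  lim(x→0) (√(6x + 18) - √18)/x = sqrt(2)/2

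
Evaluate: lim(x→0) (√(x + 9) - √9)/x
This is a standard limit.

Factor or rationalize the expression:
  lim(x→0) (√(x + 9) - √9)/x = 1/6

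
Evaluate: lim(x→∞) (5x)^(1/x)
This is an exponential indeterminate form.

For exponential indeterminate forms, take the natural log:
  Let L = lim(x→∞) (5x)^(1/x)
  Then ln(L) = lim(x→∞) [exponent × ln(base)]
  Evaluate using L'Hôpital or standard limits, then exponentiate.
  L = 1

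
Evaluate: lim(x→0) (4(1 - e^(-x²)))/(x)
This is a 0/0 indeterminate form.

Apply L'Hôpital's rule: differentiate numerator and denominator separately.
  f(x) = 4 - 4·e^(-x^2)   ⇒   f'(x) = 8·x·e^(-x^2)
  g(x) = x   ⇒   g'(x) = 1
  lim(x→0) f'(x)/g'(x) = lim(x→0) (8·x·e^(-x^2))/(1)
  = 0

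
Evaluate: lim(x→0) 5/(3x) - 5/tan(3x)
This is an ∞-∞ indeterminate form.

Combine fractions or rationalize to convert ∞-∞ to 0/0 form:
  lim(x→0) 5/(3x) - 5/tan(3x) = 0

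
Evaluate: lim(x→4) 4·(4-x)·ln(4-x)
This is a 0·∞ indeterminate form.

Rewrite 0·∞ as a quotient (0/0 or ∞/∞ form), then apply L'Hôpital's rule:
  lim(x→4) 4·(4-x)·ln(4-x) = 0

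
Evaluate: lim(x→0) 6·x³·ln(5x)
This is a 0·∞ indeterminate form.

Rewrite 0·∞ as a quotient (0/0 or ∞/∞ form), then apply L'Hôpital's rule:
  lim(x→0) 6·x³·ln(5x) = 0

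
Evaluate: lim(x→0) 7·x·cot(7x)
This is a 0·∞ indeterminate form.

Rewrite 0·∞ as a quotient (0/0 or ∞/∞ form), then apply L'Hôpital's rule:
  lim(x→0) 7·x·cot(7x) = 1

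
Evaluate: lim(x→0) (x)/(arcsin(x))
This is a 0/0 indeterminate form.

Apply L'Hôpital's rule: differentiate numerator and denominator separately.
  f(x) = x   ⇒   f'(x) = 1
  g(x) = asin(x)   ⇒   g'(x) = 1/sqrt(1 - x^2)
  lim(x→0) f'(x)/g'(x) = lim(x→0) (1)/(1/sqrt(1 - x^2))
  = 1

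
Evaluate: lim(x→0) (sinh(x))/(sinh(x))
This is a 0/0 indeterminate form.

Apply L'Hôpital's rule: differentiate numerator and denominator separately.
  f(x) = sinh(x)   ⇒   f'(x) = cosh(x)
  g(x) = sinh(x)   ⇒   g'(x) = cosh(x)
  lim(x→0) f'(x)/g'(x) = lim(x→0) (cosh(x))/(cosh(x))
  = 1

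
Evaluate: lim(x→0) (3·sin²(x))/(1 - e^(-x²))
This is a 0/0 indeterminate form.

Apply L'Hôpital's rule: differentiate numerator and denominator separately.
  f(x) = 3·sin(x)^2   ⇒   f'(x) = 6·sin(x)·cos(x)
  g(x) = 1 - e^(-x^2)   ⇒   g'(x) = 2·x·e^(-x^2)
  lim(x→0) f'(x)/g'(x) = lim(x→0) (6·sin(x)·cos(x))/(2·x·e^(-x^2))
  = 3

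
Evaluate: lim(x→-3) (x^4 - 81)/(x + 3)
This is a standard limit.

Factor or rationalize the expression:
  lim(x→-3) (x^4 - 81)/(x + 3) = -108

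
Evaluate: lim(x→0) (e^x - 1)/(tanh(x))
This is a 0/0 indeterminate form.

Apply L'Hôpital's rule: differentiate numerator and denominator separately.
  f(x) = e^(x) - 1   ⇒   f'(x) = e^(x)
  g(x) = tanh(x)   ⇒   g'(x) = 1 - tanh(x)^2
  lim(x→0) f'(x)/g'(x) = lim(x→0) (e^(x))/(1 - tanh(x)^2)
  = 1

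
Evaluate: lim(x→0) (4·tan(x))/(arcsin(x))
This is a 0/0 indeterminate form.

Apply L'Hôpital's rule: differentiate numerator and denominator separately.
  f(x) = 4·tan(x)   ⇒   f'(x) = 4·tan(x)^2 + 4
  g(x) = asin(x)   ⇒   g'(x) = 1/sqrt(1 - x^2)
  lim(x→0) f'(x)/g'(x) = lim(x→0) (4·tan(x)^2 + 4)/(1/sqrt(1 - x^2))
  = 4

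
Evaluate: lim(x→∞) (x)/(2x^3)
This is an ∞/∞ indeterminate form.

Apply L'Hôpital's rule: differentiate numerator and denominator separately.
  f(x) = x   ⇒   f'(x) = 1
  g(x) = 2·x^3   ⇒   g'(x) = 6·x^2
  lim(x→∞) f'(x)/g'(x) = lim(x→∞) (1)/(6·x^2)
  = 0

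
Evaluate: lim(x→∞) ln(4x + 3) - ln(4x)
This is an ∞-∞ indeterminate form.

Combine fractions or rationalize to convert ∞-∞ to 0/0 form:
  lim(x→∞) ln(4x + 3) - ln(4x) = 0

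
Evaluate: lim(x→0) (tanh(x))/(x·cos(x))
This is a 0/0 indeterminate form.

Apply L'Hôpital's rule: differentiate numerator and denominator separately.
  f(x) = tanh(x)   ⇒   f'(x) = 1 - tanh(x)^2
  g(x) = x·cos(x)   ⇒   g'(x) = -x·sin(x) + cos(x)
  lim(x→0) f'(x)/g'(x) = lim(x→0) (1 - tanh(x)^2)/(-x·sin(x) + cos(x))
  = 1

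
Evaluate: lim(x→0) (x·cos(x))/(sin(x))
This is a 0/0 indeterminate form.

Apply L'Hôpital's rule: differentiate numerator and denominator separately.
  f(x) = x·cos(x)   ⇒   f'(x) = -x·sin(x) + cos(x)
  g(x) = sin(x)   ⇒   g'(x) = cos(x)
  lim(x→0) f'(x)/g'(x) = lim(x→0) (-x·sin(x) + cos(x))/(cos(x))
  = 1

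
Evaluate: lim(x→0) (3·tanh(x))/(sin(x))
This is a 0/0 indeterminate form.

Apply L'Hôpital's rule: differentiate numerator and denominator separately.
  f(x) = 3·tanh(x)   ⇒   f'(x) = 3 - 3·tanh(x)^2
  g(x) = sin(x)   ⇒   g'(x) = cos(x)
  lim(x→0) f'(x)/g'(x) = lim(x→0) (3 - 3·tanh(x)^2)/(cos(x))
  = 3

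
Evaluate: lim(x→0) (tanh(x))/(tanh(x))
This is a 0/0 indeterminate form.

Apply L'Hôpital's rule: differentiate numerator and denominator separately.
  f(x) = tanh(x)   ⇒   f'(x) = 1 - tanh(x)^2
  g(x) = tanh(x)   ⇒   g'(x) = 1 - tanh(x)^2
  lim(x→0) f'(x)/g'(x) = lim(x→0) (1 - tanh(x)^2)/(1 - tanh(x)^2)
  = 1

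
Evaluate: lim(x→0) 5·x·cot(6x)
This is a 0·∞ indeterminate form.

Rewrite 0·∞ as a quotient (0/0 or ∞/∞ form), then apply L'Hôpital's rule:
  lim(x→0) 5·x·cot(6x) = 5/6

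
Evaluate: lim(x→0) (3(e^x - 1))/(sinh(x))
This is a 0/0 indeterminate form.

Apply L'Hôpital's rule: differentiate numerator and denominator separately.
  f(x) = 3·e^(x) - 3   ⇒   f'(x) = 3·e^(x)
  g(x) = sinh(x)   ⇒   g'(x) = cosh(x)
  lim(x→0) f'(x)/g'(x) = lim(x→0) (3·e^(x))/(cosh(x))
  = 3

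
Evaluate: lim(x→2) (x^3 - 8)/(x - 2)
This is a standard limit.

Factor or rationalize the expression:
  lim(x→2) (x^3 - 8)/(x - 2) = 12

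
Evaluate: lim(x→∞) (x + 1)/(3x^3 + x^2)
This is an ∞/∞ indeterminate form.

Apply L'Hôpital's rule: differentiate numerator and denominator separately.
  f(x) = x + 1   ⇒   f'(x) = 1
  g(x) = 3·x^3 + x^2   ⇒   g'(x) = 9·x^2 + 2·x
  lim(x→∞) f'(x)/g'(x) = lim(x→∞) (1)/(9·x^2 + 2·x)
  = 0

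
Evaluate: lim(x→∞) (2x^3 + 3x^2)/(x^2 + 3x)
This is an ∞/∞ indeterminate form.

Apply L'Hôpital's rule: differentiate numerator and denominator separately.
  f(x) = 2·x^3 + 3·x^2   ⇒   f'(x) = 6·x^2 + 6·x
  g(x) = x^2 + 3·x   ⇒   g'(x) = 2·x + 3
  lim(x→∞) f'(x)/g'(x) = lim(x→∞) (6·x^2 + 6·x)/(2·x + 3)
  = ∞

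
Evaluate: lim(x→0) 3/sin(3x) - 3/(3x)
This is an ∞-∞ indeterminate form.

Combine fractions or rationalize to convert ∞-∞ to 0/0 form:
  lim(x→0) 3/sin(3x) - 3/(3x) = 0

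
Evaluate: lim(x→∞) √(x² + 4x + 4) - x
This is an ∞-∞ indeterminate form.

Combine fractions or rationalize to convert ∞-∞ to 0/0 form:
  lim(x→∞) √(x² + 4x + 4) - x = 2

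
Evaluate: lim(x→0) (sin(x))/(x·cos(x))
This is a 0/0 indeterminate form.

Apply L'Hôpital's rule: differentiate numerator and denominator separately.
  f(x) = sin(x)   ⇒   f'(x) = cos(x)
  g(x) = x·cos(x)   ⇒   g'(x) = -x·sin(x) + cos(x)
  lim(x→0) f'(x)/g'(x) = lim(x→0) (cos(x))/(-x·sin(x) + cos(x))
  = 1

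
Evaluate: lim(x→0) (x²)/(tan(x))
This is a 0/0 indeterminate form.

Apply L'Hôpital's rule: differentiate numerator and denominator separately.
  f(x) = x^2   ⇒   f'(x) = 2·x
  g(x) = tan(x)   ⇒   g'(x) = tan(x)^2 + 1
  lim(x→0) f'(x)/g'(x) = lim(x→0) (2·x)/(tan(x)^2 + 1)
  = 0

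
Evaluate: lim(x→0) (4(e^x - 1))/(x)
This is a 0/0 indeterminate form.

Apply L'Hôpital's rule: differentiate numerator and denominator separately.
  f(x) = 4·e^(x) - 4   ⇒   f'(x) = 4·e^(x)
  g(x) = x   ⇒   g'(x) = 1
  lim(x→0) f'(x)/g'(x) = lim(x→0) (4·e^(x))/(1)
  = 4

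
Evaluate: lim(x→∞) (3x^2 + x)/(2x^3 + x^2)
This is an ∞/∞ indeterminate form.

Apply L'Hôpital's rule: differentiate numerator and denominator separately.
  f(x) = 3·x^2 + x   ⇒   f'(x) = 6·x + 1
  g(x) = 2·x^3 + x^2   ⇒   g'(x) = 6·x^2 + 2·x
  lim(x→∞) f'(x)/g'(x) = lim(x→∞) (6·x + 1)/(6·x^2 + 2·x)
  = 0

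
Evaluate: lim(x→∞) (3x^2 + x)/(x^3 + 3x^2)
This is an ∞/∞ indeterminate form.

Apply L'Hôpital's rule: differentiate numerator and denominator separately.
  f(x) = 3·x^2 + x   ⇒   f'(x) = 6·x + 1
  g(x) = x^3 + 3·x^2   ⇒   g'(x) = 3·x^2 + 6·x
  lim(x→∞) f'(x)/g'(x) = lim(x→∞) (6·x + 1)/(3·x^2 + 6·x)
  = 0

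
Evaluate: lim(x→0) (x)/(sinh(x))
This is a 0/0 indeterminate form.

Apply L'Hôpital's rule: differentiate numerator and denominator separately.
  f(x) = x   ⇒   f'(x) = 1
  g(x) = sinh(x)   ⇒   g'(x) = cosh(x)
  lim(x→0) f'(x)/g'(x) = lim(x→0) (1)/(cosh(x))
  = 1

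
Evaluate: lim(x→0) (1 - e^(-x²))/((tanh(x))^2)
This is a 0/0 indeterminate form.

Apply L'Hôpital's rule: differentiate numerator and denominator separately.
  f(x) = 1 - e^(-x^2)   ⇒   f'(x) = 2·x·e^(-x^2)
  g(x) = tanh(x)^2   ⇒   g'(x) = (2 - 2·tanh(x)^2)·tanh(x)
  lim(x→0) f'(x)/g'(x) = lim(x→0) (2·x·e^(-x^2))/((2 - 2·tanh(x)^2)·tanh(x))
  = 1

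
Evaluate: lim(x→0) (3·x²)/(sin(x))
This is a 0/0 indeterminate form.

Apply L'Hôpital's rule: differentiate numerator and denominator separately.
  f(x) = 3·x^2   ⇒   f'(x) = 6·x
  g(x) = sin(x)   ⇒   g'(x) = cos(x)
  lim(x→0) f'(x)/g'(x) = lim(x→0) (6·x)/(cos(x))
  = 0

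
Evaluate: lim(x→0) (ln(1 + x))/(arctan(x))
This is a 0/0 indeterminate form.

Apply L'Hôpital's rule: differentiate numerator and denominator separately.
  f(x) = ln(x + 1)   ⇒   f'(x) = 1/(x + 1)
  g(x) = atan(x)   ⇒   g'(x) = 1/(x^2 + 1)
  lim(x→0) f'(x)/g'(x) = lim(x→0) (1/(x + 1))/(1/(x^2 + 1))
  = 1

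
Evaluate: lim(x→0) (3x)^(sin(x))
This is an exponential indeterminate form.

For exponential indeterminate forms, take the natural log:
  Let L = lim(x→0) (3x)^(sin(x))
  Then ln(L) = lim(x→0) [exponent × ln(base)]
  Evaluate using L'Hôpital or standard limits, then exponentiate.
  L = 1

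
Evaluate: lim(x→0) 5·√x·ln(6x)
This is a 0·∞ indeterminate form.

Rewrite 0·∞ as a quotient (0/0 or ∞/∞ form), then apply L'Hôpital's rule:
  lim(x→0) 5·√x·ln(6x) = 0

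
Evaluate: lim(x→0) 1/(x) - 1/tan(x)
This is an ∞-∞ indeterminate form.

Combine fractions or rationalize to convert ∞-∞ to 0/0 form:
  lim(x→0) 1/(x) - 1/tan(x) = 0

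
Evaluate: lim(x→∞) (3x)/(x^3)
This is an ∞/∞ indeterminate form.

Apply L'Hôpital's rule: differentiate numerator and denominator separately.
  f(x) = 3·x   ⇒   f'(x) = 3
  g(x) = x^3   ⇒   g'(x) = 3·x^2
  lim(x→∞) f'(x)/g'(x) = lim(x→∞) (3)/(3·x^2)
  = 0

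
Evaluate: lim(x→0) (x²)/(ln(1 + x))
This is a 0/0 indeterminate form.

Apply L'Hôpital's rule: differentiate numerator and denominator separately.
  f(x) = x^2   ⇒   f'(x) = 2·x
  g(x) = ln(x + 1)   ⇒   g'(x) = 1/(x + 1)
  lim(x→0) f'(x)/g'(x) = lim(x→0) (2·x)/(1/(x + 1))
  = 0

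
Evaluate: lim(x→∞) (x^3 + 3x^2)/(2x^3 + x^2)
This is an ∞/∞ indeterminate form.

Apply L'Hôpital's rule: differentiate numerator and denominator separately.
  f(x) = x^3 + 3·x^2   ⇒   f'(x) = 3·x^2 + 6·x
  g(x) = 2·x^3 + x^2   ⇒   g'(x) = 6·x^2 + 2·x
  lim(x→∞) f'(x)/g'(x) = lim(x→∞) (3·x^2 + 6·x)/(6·x^2 + 2·x)
  = 1/2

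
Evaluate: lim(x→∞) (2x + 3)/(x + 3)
This is an ∞/∞ indeterminate form.

Apply L'Hôpital's rule: differentiate numerator and denominator separately.
  f(x) = 2·x + 3   ⇒   f'(x) = 2
  g(x) = x + 3   ⇒   g'(x) = 1
  lim(x→∞) f'(x)/g'(x) = lim(x→∞) (2)/(1)
  = 2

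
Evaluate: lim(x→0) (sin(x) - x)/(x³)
This is a 0/0 indeterminate form.

Apply L'Hôpital's rule: differentiate numerator and denominator separately.
  f(x) = -x + sin(x)   ⇒   f'(x) = cos(x) - 1
  g(x) = x^3   ⇒   g'(x) = 3·x^2
  lim(x→0) f'(x)/g'(x) = lim(x→0) (cos(x) - 1)/(3·x^2)
  = -1/6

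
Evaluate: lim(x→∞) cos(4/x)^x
This is an exponential indeterminate form.

For exponential indeterminate forms, take the natural log:
  Let L = lim(x→∞) cos(4/x)^x
  Then ln(L) = lim(x→∞) [exponent × ln(base)]
  Evaluate using L'Hôpital or standard limits, then exponentiate.
  L = 1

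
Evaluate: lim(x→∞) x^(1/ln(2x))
This is an exponential indeterminate form.

For exponential indeterminate forms, take the natural log:
  Let L = lim(x→∞) x^(1/ln(2x))
  Then ln(L) = lim(x→∞) [exponent × ln(base)]
  Evaluate using L'Hôpital or standard limits, then exponentiate.
  L = e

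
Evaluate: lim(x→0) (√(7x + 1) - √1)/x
This is a standard limit.

Factor or rationalize the expression:
  lim(x→0) (√(7x + 1) - √1)/x = 7/2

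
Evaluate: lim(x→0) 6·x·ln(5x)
This is a 0·∞ indeterminate form.

Rewrite 0·∞ as a quotient (0/0 or ∞/∞ form), then apply L'Hôpital's rule:
  lim(x→0) 6·x·ln(5x) = 0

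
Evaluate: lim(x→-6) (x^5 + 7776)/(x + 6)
This is a standard limit.

Factor or rationalize the expression:
  lim(x→-6) (x^5 + 7776)/(x + 6) = 6480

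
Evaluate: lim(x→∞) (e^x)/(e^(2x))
This is an ∞/∞ indeterminate form.

Apply L'Hôpital's rule: differentiate numerator and denominator separately.
  f(x) = e^(x)   ⇒   f'(x) = e^(x)
  g(x) = e^(2·x)   ⇒   g'(x) = 2·e^(2·x)
  lim(x→∞) f'(x)/g'(x) = lim(x→∞) (e^(x))/(2·e^(2·x))
  = 0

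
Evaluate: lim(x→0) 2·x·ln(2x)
This is a 0·∞ indeterminate form.

Rewrite 0·∞ as a quotient (0/0 or ∞/∞ form), then apply L'Hôpital's rule:
  lim(x→0) 2·x·ln(2x) = 0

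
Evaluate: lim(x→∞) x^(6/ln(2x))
This is an exponential indeterminate form.

For exponential indeterminate forms, take the natural log:
  Let L = lim(x→∞) x^(6/ln(2x))
  Then ln(L) = lim(x→∞) [exponent × ln(base)]
  Evaluate using L'Hôpital or standard limits, then exponentiate.
  L = e^(6)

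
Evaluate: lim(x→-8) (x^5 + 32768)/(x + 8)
This is a standard limit.

Factor or rationalize the expression:
  lim(x→-8) (x^5 + 32768)/(x + 8) = 20480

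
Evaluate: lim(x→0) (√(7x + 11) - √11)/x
This is a standard limit.

Factor or rationalize the expression:
  lim(x→0) (√(7x + 11) - √11)/x = 7·sqrt(11)/22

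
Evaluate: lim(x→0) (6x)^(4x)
This is an exponential indeterminate form.

For exponential indeterminate forms, take the natural log:
  Let L = lim(x→0) (6x)^(4x)
  Then ln(L) = lim(x→0) [exponent × ln(base)]
  Evaluate using L'Hôpital or standard limits, then exponentiate.
  L = 1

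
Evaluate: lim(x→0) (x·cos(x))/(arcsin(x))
This is a 0/0 indeterminate form.

Apply L'Hôpital's rule: differentiate numerator and denominator separately.
  f(x) = x·cos(x)   ⇒   f'(x) = -x·sin(x) + cos(x)
  g(x) = asin(x)   ⇒   g'(x) = 1/sqrt(1 - x^2)
  lim(x→0) f'(x)/g'(x) = lim(x→0) (-x·sin(x) + cos(x))/(1/sqrt(1 - x^2))
  = 1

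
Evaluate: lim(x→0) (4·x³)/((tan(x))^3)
This is a 0/0 indeterminate form.

Apply L'Hôpital's rule: differentiate numerator and denominator separately.
  f(x) = 4·x^3   ⇒   f'(x) = 12·x^2
  g(x) = tan(x)^3   ⇒   g'(x) = (3·tan(x)^2 + 3)·tan(x)^2
  lim(x→0) f'(x)/g'(x) = lim(x→0) (12·x^2)/((3·tan(x)^2 + 3)·tan(x)^2)
  = 4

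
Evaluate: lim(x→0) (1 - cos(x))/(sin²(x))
This is a 0/0 indeterminate form.

Apply L'Hôpital's rule: differentiate numerator and denominator separately.
  f(x) = 1 - cos(x)   ⇒   f'(x) = sin(x)
  g(x) = sin(x)^2   ⇒   g'(x) = 2·sin(x)·cos(x)
  lim(x→0) f'(x)/g'(x) = lim(x→0) (sin(x))/(2·sin(x)·cos(x))
  = 1/2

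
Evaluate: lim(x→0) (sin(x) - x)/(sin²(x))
This is a 0/0 indeterminate form.

Apply L'Hôpital's rule: differentiate numerator and denominator separately.
  f(x) = -x + sin(x)   ⇒   f'(x) = cos(x) - 1
  g(x) = sin(x)^2   ⇒   g'(x) = 2·sin(x)·cos(x)
  lim(x→0) f'(x)/g'(x) = lim(x→0) (cos(x) - 1)/(2·sin(x)·cos(x))
  = 0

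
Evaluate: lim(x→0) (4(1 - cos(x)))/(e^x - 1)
This is a 0/0 indeterminate form.

Apply L'Hôpital's rule: differentiate numerator and denominator separately.
  f(x) = 4 - 4·cos(x)   ⇒   f'(x) = 4·sin(x)
  g(x) = e^(x) - 1   ⇒   g'(x) = e^(x)
  lim(x→0) f'(x)/g'(x) = lim(x→0) (4·sin(x))/(e^(x))
  = 0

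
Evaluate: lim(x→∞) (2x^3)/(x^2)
This is an ∞/∞ indeterminate form.

Apply L'Hôpital's rule: differentiate numerator and denominator separately.
  f(x) = 2·x^3   ⇒   f'(x) = 6·x^2
  g(x) = x^2   ⇒   g'(x) = 2·x
  lim(x→∞) f'(x)/g'(x) = lim(x→∞) (6·x^2)/(2·x)
  = ∞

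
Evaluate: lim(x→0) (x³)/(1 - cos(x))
This is a 0/0 indeterminate form.

Apply L'Hôpital's rule: differentiate numerator and denominator separately.
  f(x) = x^3   ⇒   f'(x) = 3·x^2
  g(x) = 1 - cos(x)   ⇒   g'(x) = sin(x)
  lim(x→0) f'(x)/g'(x) = lim(x→0) (3·x^2)/(sin(x))
  = 0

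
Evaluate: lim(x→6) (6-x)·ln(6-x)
This is a 0·∞ indeterminate form.

Rewrite 0·∞ as a quotient (0/0 or ∞/∞ form), then apply L'Hôpital's rule:
  lim(x→6) (6-x)·ln(6-x) = 0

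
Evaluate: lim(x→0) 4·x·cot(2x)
This is a 0·∞ indeterminate form.

Rewrite 0·∞ as a quotient (0/0 or ∞/∞ form), then apply L'Hôpital's rule:
  lim(x→0) 4·x·cot(2x) = 2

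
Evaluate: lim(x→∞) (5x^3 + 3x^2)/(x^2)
This is an ∞/∞ indeterminate form.

Apply L'Hôpital's rule: differentiate numerator and denominator separately.
  f(x) = 5·x^3 + 3·x^2   ⇒   f'(x) = 15·x^2 + 6·x
  g(x) = x^2   ⇒   g'(x) = 2·x
  lim(x→∞) f'(x)/g'(x) = lim(x→∞) (15·x^2 + 6·x)/(2·x)
  = ∞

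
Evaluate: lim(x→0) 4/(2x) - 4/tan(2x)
This is an ∞-∞ indeterminate form.

Combine fractions or rationalize to convert ∞-∞ to 0/0 form:
  lim(x→0) 4/(2x) - 4/tan(2x) = 0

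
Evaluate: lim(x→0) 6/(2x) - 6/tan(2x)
This is an ∞-∞ indeterminate form.

Combine fractions or rationalize to convert ∞-∞ to 0/0 form:
  lim(x→0) 6/(2x) - 6/tan(2x) = 0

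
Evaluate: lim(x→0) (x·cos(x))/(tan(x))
This is a 0/0 indeterminate form.

Apply L'Hôpital's rule: differentiate numerator and denominator separately.
  f(x) = x·cos(x)   ⇒   f'(x) = -x·sin(x) + cos(x)
  g(x) = tan(x)   ⇒   g'(x) = tan(x)^2 + 1
  lim(x→0) f'(x)/g'(x) = lim(x→0) (-x·sin(x) + cos(x))/(tan(x)^2 + 1)
  = 1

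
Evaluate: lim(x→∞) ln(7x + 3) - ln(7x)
This is an ∞-∞ indeterminate form.

Combine fractions or rationalize to convert ∞-∞ to 0/0 form:
  lim(x→∞) ln(7x + 3) - ln(7x) = 0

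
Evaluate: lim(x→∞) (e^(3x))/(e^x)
This is an ∞/∞ indeterminate form.

Apply L'Hôpital's rule: differentiate numerator and denominator separately.
  f(x) = e^(3·x)   ⇒   f'(x) = 3·e^(3·x)
  g(x) = e^(x)   ⇒   g'(x) = e^(x)
  lim(x→∞) f'(x)/g'(x) = lim(x→∞) (3·e^(3·x))/(e^(x))
  = ∞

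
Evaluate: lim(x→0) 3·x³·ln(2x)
This is a 0·∞ indeterminate form.

Rewrite 0·∞ as a quotient (0/0 or ∞/∞ form), then apply L'Hôpital's rule:
  lim(x→0) 3·x³·ln(2x) = 0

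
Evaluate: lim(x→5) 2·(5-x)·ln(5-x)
This is a 0·∞ indeterminate form.

Rewrite 0·∞ as a quotient (0/0 or ∞/∞ form), then apply L'Hôpital's rule:
  lim(x→5) 2·(5-x)·ln(5-x) = 0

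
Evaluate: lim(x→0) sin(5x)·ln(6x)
This is a 0·∞ indeterminate form.

Rewrite 0·∞ as a quotient (0/0 or ∞/∞ form), then apply L'Hôpital's rule:
  lim(x→0) sin(5x)·ln(6x) = 0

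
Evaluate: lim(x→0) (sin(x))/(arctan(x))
This is a 0/0 indeterminate form.

Apply L'Hôpital's rule: differentiate numerator and denominator separately.
  f(x) = sin(x)   ⇒   f'(x) = cos(x)
  g(x) = atan(x)   ⇒   g'(x) = 1/(x^2 + 1)
  lim(x→0) f'(x)/g'(x) = lim(x→0) (cos(x))/(1/(x^2 + 1))
  = 1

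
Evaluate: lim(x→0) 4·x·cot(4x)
This is a 0·∞ indeterminate form.

Rewrite 0·∞ as a quotient (0/0 or ∞/∞ form), then apply L'Hôpital's rule:
  lim(x→0) 4·x·cot(4x) = 1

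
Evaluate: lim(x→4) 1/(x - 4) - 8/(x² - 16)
This is an ∞-∞ indeterminate form.

Combine fractions or rationalize to convert ∞-∞ to 0/0 form:
  lim(x→4) 1/(x - 4) - 8/(x² - 16) = 1/8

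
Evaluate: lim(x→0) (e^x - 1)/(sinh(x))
This is a 0/0 indeterminate form.

Apply L'Hôpital's rule: differentiate numerator and denominator separately.
  f(x) = e^(x) - 1   ⇒   f'(x) = e^(x)
  g(x) = sinh(x)   ⇒   g'(x) = cosh(x)
  lim(x→0) f'(x)/g'(x) = lim(x→0) (e^(x))/(cosh(x))
  = 1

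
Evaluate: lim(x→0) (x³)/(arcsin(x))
This is a 0/0 indeterminate form.

Apply L'Hôpital's rule: differentiate numerator and denominator separately.
  f(x) = x^3   ⇒   f'(x) = 3·x^2
  g(x) = asin(x)   ⇒   g'(x) = 1/sqrt(1 - x^2)
  lim(x→0) f'(x)/g'(x) = lim(x→0) (3·x^2)/(1/sqrt(1 - x^2))
  = 0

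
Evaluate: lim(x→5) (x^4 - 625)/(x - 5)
This is a standard limit.

Factor or rationalize the expression:
  lim(x→5) (x^4 - 625)/(x - 5) = 500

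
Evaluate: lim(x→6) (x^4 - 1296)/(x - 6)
This is a standard limit.

Factor or rationalize the expression:
  lim(x→6) (x^4 - 1296)/(x - 6) = 864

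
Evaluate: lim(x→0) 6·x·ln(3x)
This is a 0·∞ indeterminate form.

Rewrite 0·∞ as a quotient (0/0 or ∞/∞ form), then apply L'Hôpital's rule:
  lim(x→0) 6·x·ln(3x) = 0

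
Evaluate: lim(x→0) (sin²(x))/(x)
This is a 0/0 indeterminate form.

Apply L'Hôpital's rule: differentiate numerator and denominator separately.
  f(x) = sin(x)^2   ⇒   f'(x) = 2·sin(x)·cos(x)
  g(x) = x   ⇒   g'(x) = 1
  lim(x→0) f'(x)/g'(x) = lim(x→0) (2·sin(x)·cos(x))/(1)
  = 0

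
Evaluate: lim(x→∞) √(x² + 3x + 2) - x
This is an ∞-∞ indeterminate form.

Combine fractions or rationalize to convert ∞-∞ to 0/0 form:
  lim(x→∞) √(x² + 3x + 2) - x = 3/2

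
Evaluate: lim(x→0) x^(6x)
This is an exponential indeterminate form.

For exponential indeterminate forms, take the natural log:
  Let L = lim(x→0) x^(6x)
  Then ln(L) = lim(x→0) [exponent × ln(base)]
  Evaluate using L'Hôpital or standard limits, then exponentiate.
  L = 1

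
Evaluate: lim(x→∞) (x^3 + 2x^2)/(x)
This is an ∞/∞ indeterminate form.

Apply L'Hôpital's rule: differentiate numerator and denominator separately.
  f(x) = x^3 + 2·x^2   ⇒   f'(x) = 3·x^2 + 4·x
  g(x) = x   ⇒   g'(x) = 1
  lim(x→∞) f'(x)/g'(x) = lim(x→∞) (3·x^2 + 4·x)/(1)
  = ∞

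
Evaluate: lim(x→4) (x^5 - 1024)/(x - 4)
This is a standard limit.

Factor or rationalize the expression:
  lim(x→4) (x^5 - 1024)/(x - 4) = 1280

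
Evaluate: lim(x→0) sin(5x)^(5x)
This is an exponential indeterminate form.

For exponential indeterminate forms, take the natural log:
  Let L = lim(x→0) sin(5x)^(5x)
  Then ln(L) = lim(x→0) [exponent × ln(base)]
  Evaluate using L'Hôpital or standard limits, then exponentiate.
  L = 1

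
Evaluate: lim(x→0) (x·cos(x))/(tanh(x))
This is a 0/0 indeterminate form.

Apply L'Hôpital's rule: differentiate numerator and denominator separately.
  f(x) = x·cos(x)   ⇒   f'(x) = -x·sin(x) + cos(x)
  g(x) = tanh(x)   ⇒   g'(x) = 1 - tanh(x)^2
  lim(x→0) f'(x)/g'(x) = lim(x→0) (-x·sin(x) + cos(x))/(1 - tanh(x)^2)
  = 1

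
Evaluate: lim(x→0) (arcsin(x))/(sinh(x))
This is a 0/0 indeterminate form.

Apply L'Hôpital's rule: differentiate numerator and denominator separately.
  f(x) = asin(x)   ⇒   f'(x) = 1/sqrt(1 - x^2)
  g(x) = sinh(x)   ⇒   g'(x) = cosh(x)
  lim(x→0) f'(x)/g'(x) = lim(x→0) (1/sqrt(1 - x^2))/(cosh(x))
  = 1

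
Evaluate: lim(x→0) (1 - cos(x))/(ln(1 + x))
This is a 0/0 indeterminate form.

Apply L'Hôpital's rule: differentiate numerator and denominator separately.
  f(x) = 1 - cos(x)   ⇒   f'(x) = sin(x)
  g(x) = ln(x + 1)   ⇒   g'(x) = 1/(x + 1)
  lim(x→0) f'(x)/g'(x) = lim(x→0) (sin(x))/(1/(x + 1))
  = 0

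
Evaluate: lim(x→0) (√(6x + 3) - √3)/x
This is a standard limit.

Factor or rationalize the expression:
  lim(x→0) (√(6x + 3) - √3)/x = sqrt(3)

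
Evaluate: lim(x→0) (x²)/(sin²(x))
This is a 0/0 indeterminate form.

Apply L'Hôpital's rule: differentiate numerator and denominator separately.
  f(x) = x^2   ⇒   f'(x) = 2·x
  g(x) = sin(x)^2   ⇒   g'(x) = 2·sin(x)·cos(x)
  lim(x→0) f'(x)/g'(x) = lim(x→0) (2·x)/(2·sin(x)·cos(x))
  = 1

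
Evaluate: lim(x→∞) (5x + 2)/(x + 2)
This is an ∞/∞ indeterminate form.

Apply L'Hôpital's rule: differentiate numerator and denominator separately.
  f(x) = 5·x + 2   ⇒   f'(x) = 5
  g(x) = x + 2   ⇒   g'(x) = 1
  lim(x→∞) f'(x)/g'(x) = lim(x→∞) (5)/(1)
  = 5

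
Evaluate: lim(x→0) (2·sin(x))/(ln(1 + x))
This is a 0/0 indeterminate form.

Apply L'Hôpital's rule: differentiate numerator and denominator separately.
  f(x) = 2·sin(x)   ⇒   f'(x) = 2·cos(x)
  g(x) = ln(x + 1)   ⇒   g'(x) = 1/(x + 1)
  lim(x→0) f'(x)/g'(x) = lim(x→0) (2·cos(x))/(1/(x + 1))
  = 2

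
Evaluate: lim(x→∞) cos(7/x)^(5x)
This is an exponential indeterminate form.

For exponential indeterminate forms, take the natural log:
  Let L = lim(x→∞) cos(7/x)^(5x)
  Then ln(L) = lim(x→∞) [exponent × ln(base)]
  Evaluate using L'Hôpital or standard limits, then exponentiate.
  L = 1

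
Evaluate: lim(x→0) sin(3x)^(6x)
This is an exponential indeterminate form.

For exponential indeterminate forms, take the natural log:
  Let L = lim(x→0) sin(3x)^(6x)
  Then ln(L) = lim(x→0) [exponent × ln(base)]
  Evaluate using L'Hôpital or standard limits, then exponentiate.
  L = 1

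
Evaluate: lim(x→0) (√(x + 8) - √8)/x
This is a standard limit.

Factor or rationalize the expression:
  lim(x→0) (√(x + 8) - √8)/x = sqrt(2)/8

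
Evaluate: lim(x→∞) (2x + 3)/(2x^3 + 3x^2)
This is an ∞/∞ indeterminate form.

Apply L'Hôpital's rule: differentiate numerator and denominator separately.
  f(x) = 2·x + 3   ⇒   f'(x) = 2
  g(x) = 2·x^3 + 3·x^2   ⇒   g'(x) = 6·x^2 + 6·x
  lim(x→∞) f'(x)/g'(x) = lim(x→∞) (2)/(6·x^2 + 6·x)
  = 0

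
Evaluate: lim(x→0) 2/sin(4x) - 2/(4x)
This is an ∞-∞ indeterminate form.

Combine fractions or rationalize to convert ∞-∞ to 0/0 form:
  lim(x→0) 2/sin(4x) - 2/(4x) = 0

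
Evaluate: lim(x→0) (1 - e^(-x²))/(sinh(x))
This is a 0/0 indeterminate form.

Apply L'Hôpital's rule: differentiate numerator and denominator separately.
  f(x) = 1 - e^(-x^2)   ⇒   f'(x) = 2·x·e^(-x^2)
  g(x) = sinh(x)   ⇒   g'(x) = cosh(x)
  lim(x→0) f'(x)/g'(x) = lim(x→0) (2·x·e^(-x^2))/(cosh(x))
  = 0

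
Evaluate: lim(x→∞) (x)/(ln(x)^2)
This is an ∞/∞ indeterminate form.

Apply L'Hôpital's rule: differentiate numerator and denominator separately.
  f(x) = x   ⇒   f'(x) = 1
  g(x) = ln(x)^2   ⇒   g'(x) = 2·ln(x)/x
  lim(x→∞) f'(x)/g'(x) = lim(x→∞) (1)/(2·ln(x)/x)
  = ∞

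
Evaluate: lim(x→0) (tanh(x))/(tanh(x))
This is a 0/0 indeterminate form.

Apply L'Hôpital's rule: differentiate numerator and denominator separately.
  f(x) = tanh(x)   ⇒   f'(x) = 1 - tanh(x)^2
  g(x) = tanh(x)   ⇒   g'(x) = 1 - tanh(x)^2
  lim(x→0) f'(x)/g'(x) = lim(x→0) (1 - tanh(x)^2)/(1 - tanh(x)^2)
  = 1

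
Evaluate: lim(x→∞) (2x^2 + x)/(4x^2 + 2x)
This is an ∞/∞ indeterminate form.

Apply L'Hôpital's rule: differentiate numerator and denominator separately.
  f(x) = 2·x^2 + x   ⇒   f'(x) = 4·x + 1
  g(x) = 4·x^2 + 2·x   ⇒   g'(x) = 8·x + 2
  lim(x→∞) f'(x)/g'(x) = lim(x→∞) (4·x + 1)/(8·x + 2)
  = 1/2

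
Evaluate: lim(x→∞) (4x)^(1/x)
This is an exponential indeterminate form.

For exponential indeterminate forms, take the natural log:
  Let L = lim(x→∞) (4x)^(1/x)
  Then ln(L) = lim(x→∞) [exponent × ln(base)]
  Evaluate using L'Hôpital or standard limits, then exponentiate.
  L = 1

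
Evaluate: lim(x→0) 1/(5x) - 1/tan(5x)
This is an ∞-∞ indeterminate form.

Combine fractions or rationalize to convert ∞-∞ to 0/0 form:
  lim(x→0) 1/(5x) - 1/tan(5x) = 0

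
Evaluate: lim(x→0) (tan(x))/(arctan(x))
This is a 0/0 indeterminate form.

Apply L'Hôpital's rule: differentiate numerator and denominator separately.
  f(x) = tan(x)   ⇒   f'(x) = tan(x)^2 + 1
  g(x) = atan(x)   ⇒   g'(x) = 1/(x^2 + 1)
  lim(x→0) f'(x)/g'(x) = lim(x→0) (tan(x)^2 + 1)/(1/(x^2 + 1))
  = 1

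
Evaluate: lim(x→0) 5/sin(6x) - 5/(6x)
This is an ∞-∞ indeterminate form.

Combine fractions or rationalize to convert ∞-∞ to 0/0 form:
  lim(x→0) 5/sin(6x) - 5/(6x) = 0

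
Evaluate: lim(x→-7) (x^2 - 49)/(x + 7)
This is a standard limit.

Factor or rationalize the expression:
  lim(x→-7) (x^2 - 49)/(x + 7) = -14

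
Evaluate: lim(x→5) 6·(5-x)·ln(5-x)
This is a 0·∞ indeterminate form.

Rewrite 0·∞ as a quotient (0/0 or ∞/∞ form), then apply L'Hôpital's rule:
  lim(x→5) 6·(5-x)·ln(5-x) = 0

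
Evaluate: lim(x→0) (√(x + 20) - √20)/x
This is a standard limit.

Factor or rationalize the expression:
  lim(x→0) (√(x + 20) - √20)/x = sqrt(5)/20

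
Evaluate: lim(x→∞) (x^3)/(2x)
This is an ∞/∞ indeterminate form.

Apply L'Hôpital's rule: differentiate numerator and denominator separately.
  f(x) = x^3   ⇒   f'(x) = 3·x^2
  g(x) = 2·x   ⇒   g'(x) = 2
  lim(x→∞) f'(x)/g'(x) = lim(x→∞) (3·x^2)/(2)
  = ∞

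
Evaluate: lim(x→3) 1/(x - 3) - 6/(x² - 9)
This is an ∞-∞ indeterminate form.

Combine fractions or rationalize to convert ∞-∞ to 0/0 form:
  lim(x→3) 1/(x - 3) - 6/(x² - 9) = 1/6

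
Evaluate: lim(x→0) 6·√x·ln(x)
This is a 0·∞ indeterminate form.

Rewrite 0·∞ as a quotient (0/0 or ∞/∞ form), then apply L'Hôpital's rule:
  lim(x→0) 6·√x·ln(x) = 0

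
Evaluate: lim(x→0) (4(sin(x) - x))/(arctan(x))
This is a 0/0 indeterminate form.

Apply L'Hôpital's rule: differentiate numerator and denominator separately.
  f(x) = -4·x + 4·sin(x)   ⇒   f'(x) = 4·cos(x) - 4
  g(x) = atan(x)   ⇒   g'(x) = 1/(x^2 + 1)
  lim(x→0) f'(x)/g'(x) = lim(x→0) (4·cos(x) - 4)/(1/(x^2 + 1))
  = 0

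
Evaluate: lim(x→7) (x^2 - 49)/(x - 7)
This is a standard limit.

Factor or rationalize the expression:
  lim(x→7) (x^2 - 49)/(x - 7) = 14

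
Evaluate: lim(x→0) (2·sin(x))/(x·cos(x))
This is a 0/0 indeterminate form.

Apply L'Hôpital's rule: differentiate numerator and denominator separately.
  f(x) = 2·sin(x)   ⇒   f'(x) = 2·cos(x)
  g(x) = x·cos(x)   ⇒   g'(x) = -x·sin(x) + cos(x)
  lim(x→0) f'(x)/g'(x) = lim(x→0) (2·cos(x))/(-x·sin(x) + cos(x))
  = 2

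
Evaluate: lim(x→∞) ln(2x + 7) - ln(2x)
This is an ∞-∞ indeterminate form.

Combine fractions or rationalize to convert ∞-∞ to 0/0 form:
  lim(x→∞) ln(2x + 7) - ln(2x) = 0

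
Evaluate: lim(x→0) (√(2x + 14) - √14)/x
This is a standard limit.

Factor or rationalize the expression:
  lim(x→0) (√(2x + 14) - √14)/x = sqrt(14)/14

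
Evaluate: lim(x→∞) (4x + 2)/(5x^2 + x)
This is an ∞/∞ indeterminate form.

Apply L'Hôpital's rule: differentiate numerator and denominator separately.
  f(x) = 4·x + 2   ⇒   f'(x) = 4
  g(x) = 5·x^2 + x   ⇒   g'(x) = 10·x + 1
  lim(x→∞) f'(x)/g'(x) = lim(x→∞) (4)/(10·x + 1)
  = 0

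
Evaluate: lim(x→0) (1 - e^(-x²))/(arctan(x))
This is a 0/0 indeterminate form.

Apply L'Hôpital's rule: differentiate numerator and denominator separately.
  f(x) = 1 - e^(-x^2)   ⇒   f'(x) = 2·x·e^(-x^2)
  g(x) = atan(x)   ⇒   g'(x) = 1/(x^2 + 1)
  lim(x→0) f'(x)/g'(x) = lim(x→0) (2·x·e^(-x^2))/(1/(x^2 + 1))
  = 0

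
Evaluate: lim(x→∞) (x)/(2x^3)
This is an ∞/∞ indeterminate form.

Apply L'Hôpital's rule: differentiate numerator and denominator separately.
  f(x) = x   ⇒   f'(x) = 1
  g(x) = 2·x^3   ⇒   g'(x) = 6·x^2
  lim(x→∞) f'(x)/g'(x) = lim(x→∞) (1)/(6·x^2)
  = 0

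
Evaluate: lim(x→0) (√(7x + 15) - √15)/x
This is a standard limit.

Factor or rationalize the expression:
  lim(x→0) (√(7x + 15) - √15)/x = 7·sqrt(15)/30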